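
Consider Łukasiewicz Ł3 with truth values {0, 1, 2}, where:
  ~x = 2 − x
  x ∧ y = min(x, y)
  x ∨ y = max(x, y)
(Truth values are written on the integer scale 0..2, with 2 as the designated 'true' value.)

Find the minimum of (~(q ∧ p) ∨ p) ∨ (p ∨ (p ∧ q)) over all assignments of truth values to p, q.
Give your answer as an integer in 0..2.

1

Take p = 1, q = 1:
q ∧ p = 1 ∧ 1 = 1
~(q ∧ p) = ~1 = 1
~(q ∧ p) ∨ p = 1 ∨ 1 = 1
p ∧ q = 1 ∧ 1 = 1
p ∨ (p ∧ q) = 1 ∨ 1 = 1
(~(q ∧ p) ∨ p) ∨ (p ∨ (p ∧ q)) = 1 ∨ 1 = 1
No assignment yields a value below 1, so this is the minimum.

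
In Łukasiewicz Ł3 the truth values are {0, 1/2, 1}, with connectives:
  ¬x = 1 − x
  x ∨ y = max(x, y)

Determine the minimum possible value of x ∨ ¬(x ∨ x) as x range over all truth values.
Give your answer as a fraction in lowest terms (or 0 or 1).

1/2

Take x = 1/2:
x ∨ x = 1/2 ∨ 1/2 = 1/2
¬(x ∨ x) = ¬1/2 = 1/2
x ∨ ¬(x ∨ x) = 1/2 ∨ 1/2 = 1/2
No assignment yields a value below 1/2, so this is the minimum.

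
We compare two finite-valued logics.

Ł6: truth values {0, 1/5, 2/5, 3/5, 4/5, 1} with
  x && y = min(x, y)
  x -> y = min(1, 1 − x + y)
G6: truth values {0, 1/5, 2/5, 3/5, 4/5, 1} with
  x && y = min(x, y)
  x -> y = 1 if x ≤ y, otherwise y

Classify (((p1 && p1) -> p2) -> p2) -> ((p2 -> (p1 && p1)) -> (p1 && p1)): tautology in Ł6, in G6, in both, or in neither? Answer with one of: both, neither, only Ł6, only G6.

only Ł6

In Ł6: every assignment gives 1 — tautology.
In G6: at p1 = 1/5, p2 = 0 the value is 1/5 — not a tautology.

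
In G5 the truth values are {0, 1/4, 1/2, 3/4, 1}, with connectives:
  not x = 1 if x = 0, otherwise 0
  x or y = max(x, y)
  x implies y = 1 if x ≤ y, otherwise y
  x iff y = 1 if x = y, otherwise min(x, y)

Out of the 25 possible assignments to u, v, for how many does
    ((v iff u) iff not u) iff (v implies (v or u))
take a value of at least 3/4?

value 1: 5 assignments (counts)
value 0: 20 assignments
So 5 of the 25 assignments meet the threshold.

5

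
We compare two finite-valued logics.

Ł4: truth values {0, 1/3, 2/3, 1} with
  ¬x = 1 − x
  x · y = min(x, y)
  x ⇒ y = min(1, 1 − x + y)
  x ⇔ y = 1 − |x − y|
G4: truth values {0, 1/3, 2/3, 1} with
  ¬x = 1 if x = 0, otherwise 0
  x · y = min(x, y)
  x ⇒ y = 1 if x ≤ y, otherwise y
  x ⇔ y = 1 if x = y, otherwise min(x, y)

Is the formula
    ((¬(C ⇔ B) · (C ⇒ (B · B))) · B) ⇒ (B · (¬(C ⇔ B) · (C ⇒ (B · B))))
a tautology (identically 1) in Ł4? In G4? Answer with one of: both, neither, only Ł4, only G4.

In Ł4: every assignment gives 1 — tautology.
In G4: every assignment gives 1 — tautology.

both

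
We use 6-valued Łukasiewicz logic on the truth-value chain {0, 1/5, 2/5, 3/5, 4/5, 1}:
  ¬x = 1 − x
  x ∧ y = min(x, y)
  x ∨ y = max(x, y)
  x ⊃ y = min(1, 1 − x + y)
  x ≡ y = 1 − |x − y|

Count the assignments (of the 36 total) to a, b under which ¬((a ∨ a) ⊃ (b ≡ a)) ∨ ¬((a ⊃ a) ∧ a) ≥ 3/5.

value 1: 7 assignments (counts)
value 4/5: 7 assignments (counts)
value 3/5: 8 assignments (counts)
value 2/5: 8 assignments
value 1/5: 5 assignments
value 0: 1 assignment
So 22 of the 36 assignments meet the threshold.

22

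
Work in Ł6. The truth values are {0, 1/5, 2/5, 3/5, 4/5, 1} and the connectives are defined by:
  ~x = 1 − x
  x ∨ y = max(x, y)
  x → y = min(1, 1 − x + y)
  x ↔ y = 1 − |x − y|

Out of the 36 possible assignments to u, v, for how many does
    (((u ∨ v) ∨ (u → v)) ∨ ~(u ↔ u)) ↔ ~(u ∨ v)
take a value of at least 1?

value 1: 3 assignments (counts)
value 4/5: 5 assignments
value 3/5: 4 assignments
value 2/5: 8 assignments
value 1/5: 5 assignments
value 0: 11 assignments
So 3 of the 36 assignments meet the threshold.

3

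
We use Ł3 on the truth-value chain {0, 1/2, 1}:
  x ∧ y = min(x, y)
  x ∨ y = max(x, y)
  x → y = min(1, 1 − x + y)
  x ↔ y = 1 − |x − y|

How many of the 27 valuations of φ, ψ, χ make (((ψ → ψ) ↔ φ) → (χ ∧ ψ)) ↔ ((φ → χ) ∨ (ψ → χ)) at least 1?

value 1: 18 assignments (counts)
value 1/2: 6 assignments
value 0: 3 assignments
So 18 of the 27 assignments meet the threshold.

18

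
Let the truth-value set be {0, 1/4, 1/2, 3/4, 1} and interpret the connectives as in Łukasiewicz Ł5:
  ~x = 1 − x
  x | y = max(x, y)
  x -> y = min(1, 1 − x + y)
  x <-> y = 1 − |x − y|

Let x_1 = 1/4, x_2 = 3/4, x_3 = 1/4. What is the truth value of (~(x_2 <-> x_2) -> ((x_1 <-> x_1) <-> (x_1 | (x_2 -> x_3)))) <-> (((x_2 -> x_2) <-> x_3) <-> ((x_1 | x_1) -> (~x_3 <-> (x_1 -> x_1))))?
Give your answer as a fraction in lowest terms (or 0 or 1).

x_2 <-> x_2 = 3/4 <-> 3/4 = 1
~(x_2 <-> x_2) = ~1 = 0
x_1 <-> x_1 = 1/4 <-> 1/4 = 1
x_2 -> x_3 = 3/4 -> 1/4 = 1/2
x_1 | (x_2 -> x_3) = 1/4 | 1/2 = 1/2
(x_1 <-> x_1) <-> (x_1 | (x_2 -> x_3)) = 1 <-> 1/2 = 1/2
~(x_2 <-> x_2) -> ((x_1 <-> x_1) <-> (x_1 | (x_2 -> x_3))) = 0 -> 1/2 = 1
x_2 -> x_2 = 3/4 -> 3/4 = 1
(x_2 -> x_2) <-> x_3 = 1 <-> 1/4 = 1/4
x_1 | x_1 = 1/4 | 1/4 = 1/4
~x_3 = ~1/4 = 3/4
x_1 -> x_1 = 1/4 -> 1/4 = 1
~x_3 <-> (x_1 -> x_1) = 3/4 <-> 1 = 3/4
(x_1 | x_1) -> (~x_3 <-> (x_1 -> x_1)) = 1/4 -> 3/4 = 1
((x_2 -> x_2) <-> x_3) <-> ((x_1 | x_1) -> (~x_3 <-> (x_1 -> x_1))) = 1/4 <-> 1 = 1/4
(~(x_2 <-> x_2) -> ((x_1 <-> x_1) <-> (x_1 | (x_2 -> x_3)))) <-> (((x_2 -> x_2) <-> x_3) <-> ((x_1 | x_1) -> (~x_3 <-> (x_1 -> x_1)))) = 1 <-> 1/4 = 1/4

1/4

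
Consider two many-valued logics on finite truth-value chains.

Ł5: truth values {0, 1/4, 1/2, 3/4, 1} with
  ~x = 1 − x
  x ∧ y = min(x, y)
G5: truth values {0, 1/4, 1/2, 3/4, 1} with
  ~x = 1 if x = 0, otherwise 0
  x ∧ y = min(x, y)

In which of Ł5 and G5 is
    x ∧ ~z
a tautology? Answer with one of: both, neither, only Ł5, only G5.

neither

In Ł5: at x = 0, z = 0 the value is 0 — not a tautology.
In G5: at x = 0, z = 0 the value is 0 — not a tautology.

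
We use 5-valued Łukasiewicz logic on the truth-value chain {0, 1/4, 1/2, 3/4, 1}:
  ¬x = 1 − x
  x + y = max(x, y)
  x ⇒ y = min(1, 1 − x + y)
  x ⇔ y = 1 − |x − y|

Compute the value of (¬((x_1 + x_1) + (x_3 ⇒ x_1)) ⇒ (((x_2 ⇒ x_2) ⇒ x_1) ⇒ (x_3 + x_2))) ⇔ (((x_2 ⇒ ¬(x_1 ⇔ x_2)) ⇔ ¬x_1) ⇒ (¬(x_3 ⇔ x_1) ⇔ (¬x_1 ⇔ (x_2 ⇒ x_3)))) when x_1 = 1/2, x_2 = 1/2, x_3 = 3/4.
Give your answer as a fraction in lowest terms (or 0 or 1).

x_1 + x_1 = 1/2 + 1/2 = 1/2
x_3 ⇒ x_1 = 3/4 ⇒ 1/2 = 3/4
(x_1 + x_1) + (x_3 ⇒ x_1) = 1/2 + 3/4 = 3/4
¬((x_1 + x_1) + (x_3 ⇒ x_1)) = ¬3/4 = 1/4
x_2 ⇒ x_2 = 1/2 ⇒ 1/2 = 1
(x_2 ⇒ x_2) ⇒ x_1 = 1 ⇒ 1/2 = 1/2
x_3 + x_2 = 3/4 + 1/2 = 3/4
((x_2 ⇒ x_2) ⇒ x_1) ⇒ (x_3 + x_2) = 1/2 ⇒ 3/4 = 1
¬((x_1 + x_1) + (x_3 ⇒ x_1)) ⇒ (((x_2 ⇒ x_2) ⇒ x_1) ⇒ (x_3 + x_2)) = 1/4 ⇒ 1 = 1
x_1 ⇔ x_2 = 1/2 ⇔ 1/2 = 1
¬(x_1 ⇔ x_2) = ¬1 = 0
x_2 ⇒ ¬(x_1 ⇔ x_2) = 1/2 ⇒ 0 = 1/2
¬x_1 = ¬1/2 = 1/2
(x_2 ⇒ ¬(x_1 ⇔ x_2)) ⇔ ¬x_1 = 1/2 ⇔ 1/2 = 1
x_3 ⇔ x_1 = 3/4 ⇔ 1/2 = 3/4
¬(x_3 ⇔ x_1) = ¬3/4 = 1/4
¬x_1 = ¬1/2 = 1/2
x_2 ⇒ x_3 = 1/2 ⇒ 3/4 = 1
¬x_1 ⇔ (x_2 ⇒ x_3) = 1/2 ⇔ 1 = 1/2
¬(x_3 ⇔ x_1) ⇔ (¬x_1 ⇔ (x_2 ⇒ x_3)) = 1/4 ⇔ 1/2 = 3/4
((x_2 ⇒ ¬(x_1 ⇔ x_2)) ⇔ ¬x_1) ⇒ (¬(x_3 ⇔ x_1) ⇔ (¬x_1 ⇔ (x_2 ⇒ x_3))) = 1 ⇒ 3/4 = 3/4
(¬((x_1 + x_1) + (x_3 ⇒ x_1)) ⇒ (((x_2 ⇒ x_2) ⇒ x_1) ⇒ (x_3 + x_2))) ⇔ (((x_2 ⇒ ¬(x_1 ⇔ x_2)) ⇔ ¬x_1) ⇒ (¬(x_3 ⇔ x_1) ⇔ (¬x_1 ⇔ (x_2 ⇒ x_3)))) = 1 ⇔ 3/4 = 3/4

3/4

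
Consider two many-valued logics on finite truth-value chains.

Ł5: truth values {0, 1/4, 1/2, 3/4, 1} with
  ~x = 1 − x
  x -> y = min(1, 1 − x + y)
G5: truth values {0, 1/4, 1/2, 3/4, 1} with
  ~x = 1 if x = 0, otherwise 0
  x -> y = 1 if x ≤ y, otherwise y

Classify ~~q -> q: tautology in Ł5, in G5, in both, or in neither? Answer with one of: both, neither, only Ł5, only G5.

only Ł5

In Ł5: every assignment gives 1 — tautology.
In G5: at q = 1/4 the value is 1/4 — not a tautology.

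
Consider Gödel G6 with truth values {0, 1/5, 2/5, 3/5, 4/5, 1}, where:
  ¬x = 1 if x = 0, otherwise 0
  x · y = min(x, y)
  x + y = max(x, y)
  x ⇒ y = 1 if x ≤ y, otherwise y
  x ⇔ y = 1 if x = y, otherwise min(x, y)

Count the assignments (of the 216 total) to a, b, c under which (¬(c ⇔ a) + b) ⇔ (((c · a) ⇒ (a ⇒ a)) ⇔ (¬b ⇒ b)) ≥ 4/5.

128

value 1: 102 assignments (counts)
value 4/5: 26 assignments (counts)
value 3/5: 26 assignments
value 2/5: 26 assignments
value 1/5: 26 assignments
value 0: 10 assignments
So 128 of the 216 assignments meet the threshold.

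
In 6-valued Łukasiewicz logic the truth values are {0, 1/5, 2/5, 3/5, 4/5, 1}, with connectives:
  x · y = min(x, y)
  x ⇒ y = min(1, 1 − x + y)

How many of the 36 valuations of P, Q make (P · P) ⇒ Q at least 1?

21

value 1: 21 assignments (counts)
value 4/5: 5 assignments
value 3/5: 4 assignments
value 2/5: 3 assignments
value 1/5: 2 assignments
value 0: 1 assignment
So 21 of the 36 assignments meet the threshold.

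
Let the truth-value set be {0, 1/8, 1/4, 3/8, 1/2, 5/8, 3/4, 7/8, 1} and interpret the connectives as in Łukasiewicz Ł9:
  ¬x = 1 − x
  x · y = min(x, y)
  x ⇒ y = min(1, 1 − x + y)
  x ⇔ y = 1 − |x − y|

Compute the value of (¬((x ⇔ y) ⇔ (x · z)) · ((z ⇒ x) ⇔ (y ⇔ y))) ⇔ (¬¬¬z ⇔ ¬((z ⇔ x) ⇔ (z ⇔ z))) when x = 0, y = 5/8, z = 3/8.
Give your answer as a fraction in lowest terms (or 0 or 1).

5/8

x ⇔ y = 0 ⇔ 5/8 = 3/8
x · z = 0 · 3/8 = 0
(x ⇔ y) ⇔ (x · z) = 3/8 ⇔ 0 = 5/8
¬((x ⇔ y) ⇔ (x · z)) = ¬5/8 = 3/8
z ⇒ x = 3/8 ⇒ 0 = 5/8
y ⇔ y = 5/8 ⇔ 5/8 = 1
(z ⇒ x) ⇔ (y ⇔ y) = 5/8 ⇔ 1 = 5/8
¬((x ⇔ y) ⇔ (x · z)) · ((z ⇒ x) ⇔ (y ⇔ y)) = 3/8 · 5/8 = 3/8
¬z = ¬3/8 = 5/8
¬¬z = ¬5/8 = 3/8
¬¬¬z = ¬3/8 = 5/8
z ⇔ x = 3/8 ⇔ 0 = 5/8
z ⇔ z = 3/8 ⇔ 3/8 = 1
(z ⇔ x) ⇔ (z ⇔ z) = 5/8 ⇔ 1 = 5/8
¬((z ⇔ x) ⇔ (z ⇔ z)) = ¬5/8 = 3/8
¬¬¬z ⇔ ¬((z ⇔ x) ⇔ (z ⇔ z)) = 5/8 ⇔ 3/8 = 3/4
(¬((x ⇔ y) ⇔ (x · z)) · ((z ⇒ x) ⇔ (y ⇔ y))) ⇔ (¬¬¬z ⇔ ¬((z ⇔ x) ⇔ (z ⇔ z))) = 3/8 ⇔ 3/4 = 5/8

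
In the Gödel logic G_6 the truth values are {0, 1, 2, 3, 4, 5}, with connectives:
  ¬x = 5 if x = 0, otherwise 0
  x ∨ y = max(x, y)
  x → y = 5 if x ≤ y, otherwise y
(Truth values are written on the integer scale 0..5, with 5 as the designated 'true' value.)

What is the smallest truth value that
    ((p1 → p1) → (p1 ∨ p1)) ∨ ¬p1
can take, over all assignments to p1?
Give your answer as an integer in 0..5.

Take p1 = 1:
p1 → p1 = 1 → 1 = 5
p1 ∨ p1 = 1 ∨ 1 = 1
(p1 → p1) → (p1 ∨ p1) = 5 → 1 = 1
¬p1 = ¬1 = 0
((p1 → p1) → (p1 ∨ p1)) ∨ ¬p1 = 1 ∨ 0 = 1
No assignment yields a value below 1, so this is the minimum.

1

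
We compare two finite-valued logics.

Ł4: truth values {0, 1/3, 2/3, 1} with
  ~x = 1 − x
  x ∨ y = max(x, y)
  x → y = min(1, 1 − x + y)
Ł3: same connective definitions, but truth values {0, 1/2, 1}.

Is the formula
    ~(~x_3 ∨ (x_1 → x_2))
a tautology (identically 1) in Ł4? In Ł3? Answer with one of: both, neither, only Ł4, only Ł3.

In Ł4: at x_1 = 0, x_2 = 0, x_3 = 0 the value is 0 — not a tautology.
In Ł3: at x_1 = 0, x_2 = 0, x_3 = 0 the value is 0 — not a tautology.

neither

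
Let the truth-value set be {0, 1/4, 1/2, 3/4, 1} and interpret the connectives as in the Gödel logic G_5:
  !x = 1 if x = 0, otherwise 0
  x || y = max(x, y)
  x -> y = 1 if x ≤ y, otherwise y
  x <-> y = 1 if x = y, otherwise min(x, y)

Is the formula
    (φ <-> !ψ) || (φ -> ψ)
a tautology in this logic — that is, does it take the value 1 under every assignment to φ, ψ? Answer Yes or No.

Counterexample: take φ = 1/4, ψ = 0.
!ψ = !0 = 1
φ <-> !ψ = 1/4 <-> 1 = 1/4
φ -> ψ = 1/4 -> 0 = 0
(φ <-> !ψ) || (φ -> ψ) = 1/4 || 0 = 1/4
This gives 1/4 ≠ 1.

No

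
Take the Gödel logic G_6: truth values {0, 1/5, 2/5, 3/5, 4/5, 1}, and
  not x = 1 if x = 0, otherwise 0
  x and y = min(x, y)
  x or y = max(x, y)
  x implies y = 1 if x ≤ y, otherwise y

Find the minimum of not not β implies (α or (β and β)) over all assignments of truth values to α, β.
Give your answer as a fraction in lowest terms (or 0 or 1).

Take α = 0, β = 1/5:
not β = not 1/5 = 0
not not β = not 0 = 1
β and β = 1/5 and 1/5 = 1/5
α or (β and β) = 0 or 1/5 = 1/5
not not β implies (α or (β and β)) = 1 implies 1/5 = 1/5
No assignment yields a value below 1/5, so this is the minimum.

1/5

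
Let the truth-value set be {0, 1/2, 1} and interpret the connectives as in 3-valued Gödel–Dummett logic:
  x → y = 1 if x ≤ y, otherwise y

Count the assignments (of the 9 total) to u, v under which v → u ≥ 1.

u = 0, v = 0 ↦ 1  ≥
u = 0, v = 1/2 ↦ 0  <
u = 0, v = 1 ↦ 0  <
u = 1/2, v = 0 ↦ 1  ≥
u = 1/2, v = 1/2 ↦ 1  ≥
u = 1/2, v = 1 ↦ 1/2  <
u = 1, v = 0 ↦ 1  ≥
u = 1, v = 1/2 ↦ 1  ≥
u = 1, v = 1 ↦ 1  ≥
So 6 of the 9 assignments meet the threshold.

6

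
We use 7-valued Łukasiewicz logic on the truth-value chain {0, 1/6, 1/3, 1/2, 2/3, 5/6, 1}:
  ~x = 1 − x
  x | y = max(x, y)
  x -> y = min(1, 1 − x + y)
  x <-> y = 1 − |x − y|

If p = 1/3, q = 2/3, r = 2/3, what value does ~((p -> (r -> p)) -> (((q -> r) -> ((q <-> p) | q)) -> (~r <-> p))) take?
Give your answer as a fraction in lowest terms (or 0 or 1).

0

r -> p = 2/3 -> 1/3 = 2/3
p -> (r -> p) = 1/3 -> 2/3 = 1
q -> r = 2/3 -> 2/3 = 1
q <-> p = 2/3 <-> 1/3 = 2/3
(q <-> p) | q = 2/3 | 2/3 = 2/3
(q -> r) -> ((q <-> p) | q) = 1 -> 2/3 = 2/3
~r = ~2/3 = 1/3
~r <-> p = 1/3 <-> 1/3 = 1
((q -> r) -> ((q <-> p) | q)) -> (~r <-> p) = 2/3 -> 1 = 1
(p -> (r -> p)) -> (((q -> r) -> ((q <-> p) | q)) -> (~r <-> p)) = 1 -> 1 = 1
~((p -> (r -> p)) -> (((q -> r) -> ((q <-> p) | q)) -> (~r <-> p))) = ~1 = 0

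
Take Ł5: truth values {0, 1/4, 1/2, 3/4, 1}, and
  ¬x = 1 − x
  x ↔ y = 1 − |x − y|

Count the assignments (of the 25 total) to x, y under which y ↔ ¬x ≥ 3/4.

13

value 1: 5 assignments (counts)
value 3/4: 8 assignments (counts)
value 1/2: 6 assignments
value 1/4: 4 assignments
value 0: 2 assignments
So 13 of the 25 assignments meet the threshold.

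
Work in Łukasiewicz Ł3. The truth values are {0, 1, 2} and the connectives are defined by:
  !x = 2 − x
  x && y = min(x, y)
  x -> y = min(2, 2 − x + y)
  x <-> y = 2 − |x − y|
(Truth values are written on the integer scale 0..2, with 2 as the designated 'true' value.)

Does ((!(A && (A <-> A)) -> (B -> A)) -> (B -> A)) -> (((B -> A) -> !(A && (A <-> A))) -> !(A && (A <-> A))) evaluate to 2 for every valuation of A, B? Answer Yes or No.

A = 0, B = 0 ↦ 2
A = 0, B = 1 ↦ 2
A = 0, B = 2 ↦ 2
A = 1, B = 0 ↦ 2
A = 1, B = 1 ↦ 2
A = 1, B = 2 ↦ 2
A = 2, B = 0 ↦ 2
A = 2, B = 1 ↦ 2
A = 2, B = 2 ↦ 2
Every assignment gives a value ≥ 2.

Yes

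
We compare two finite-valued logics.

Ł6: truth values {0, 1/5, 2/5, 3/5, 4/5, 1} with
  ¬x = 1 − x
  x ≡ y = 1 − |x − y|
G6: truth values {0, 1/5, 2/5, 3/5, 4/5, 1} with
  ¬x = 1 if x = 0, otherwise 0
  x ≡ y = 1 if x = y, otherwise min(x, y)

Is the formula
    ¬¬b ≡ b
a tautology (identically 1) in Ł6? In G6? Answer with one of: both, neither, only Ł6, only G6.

only Ł6

In Ł6: every assignment gives 1 — tautology.
In G6: at b = 1/5 the value is 1/5 — not a tautology.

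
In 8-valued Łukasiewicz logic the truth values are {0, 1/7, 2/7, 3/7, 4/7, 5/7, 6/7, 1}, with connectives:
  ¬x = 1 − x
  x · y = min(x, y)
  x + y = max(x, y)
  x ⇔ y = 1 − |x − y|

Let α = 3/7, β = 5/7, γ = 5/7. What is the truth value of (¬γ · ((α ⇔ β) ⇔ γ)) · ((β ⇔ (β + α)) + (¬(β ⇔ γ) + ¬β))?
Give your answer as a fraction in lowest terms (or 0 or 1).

¬γ = ¬5/7 = 2/7
α ⇔ β = 3/7 ⇔ 5/7 = 5/7
(α ⇔ β) ⇔ γ = 5/7 ⇔ 5/7 = 1
¬γ · ((α ⇔ β) ⇔ γ) = 2/7 · 1 = 2/7
β + α = 5/7 + 3/7 = 5/7
β ⇔ (β + α) = 5/7 ⇔ 5/7 = 1
β ⇔ γ = 5/7 ⇔ 5/7 = 1
¬(β ⇔ γ) = ¬1 = 0
¬β = ¬5/7 = 2/7
¬(β ⇔ γ) + ¬β = 0 + 2/7 = 2/7
(β ⇔ (β + α)) + (¬(β ⇔ γ) + ¬β) = 1 + 2/7 = 1
(¬γ · ((α ⇔ β) ⇔ γ)) · ((β ⇔ (β + α)) + (¬(β ⇔ γ) + ¬β)) = 2/7 · 1 = 2/7

2/7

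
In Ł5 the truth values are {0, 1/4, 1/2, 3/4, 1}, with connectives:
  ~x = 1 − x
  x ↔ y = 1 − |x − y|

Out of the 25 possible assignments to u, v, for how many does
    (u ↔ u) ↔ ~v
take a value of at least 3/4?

10

value 1: 5 assignments (counts)
value 3/4: 5 assignments (counts)
value 1/2: 5 assignments
value 1/4: 5 assignments
value 0: 5 assignments
So 10 of the 25 assignments meet the threshold.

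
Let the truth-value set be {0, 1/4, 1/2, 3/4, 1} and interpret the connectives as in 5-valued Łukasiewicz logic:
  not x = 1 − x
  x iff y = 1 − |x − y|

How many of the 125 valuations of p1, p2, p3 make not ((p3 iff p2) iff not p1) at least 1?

value 1: 7 assignments (counts)
value 3/4: 19 assignments
value 1/2: 31 assignments
value 1/4: 43 assignments
value 0: 25 assignments
So 7 of the 125 assignments meet the threshold.

7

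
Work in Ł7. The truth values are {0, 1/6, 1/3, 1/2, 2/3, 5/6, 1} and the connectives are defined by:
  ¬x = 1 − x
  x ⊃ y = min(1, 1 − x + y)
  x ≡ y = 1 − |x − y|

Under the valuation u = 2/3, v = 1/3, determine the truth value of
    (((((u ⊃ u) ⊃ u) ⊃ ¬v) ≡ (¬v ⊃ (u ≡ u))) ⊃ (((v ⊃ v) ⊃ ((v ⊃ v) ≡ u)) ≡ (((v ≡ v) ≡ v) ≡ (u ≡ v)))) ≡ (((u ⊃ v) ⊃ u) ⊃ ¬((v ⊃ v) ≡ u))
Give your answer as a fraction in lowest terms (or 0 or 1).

1/3

u ⊃ u = 2/3 ⊃ 2/3 = 1
(u ⊃ u) ⊃ u = 1 ⊃ 2/3 = 2/3
¬v = ¬1/3 = 2/3
((u ⊃ u) ⊃ u) ⊃ ¬v = 2/3 ⊃ 2/3 = 1
¬v = ¬1/3 = 2/3
u ≡ u = 2/3 ≡ 2/3 = 1
¬v ⊃ (u ≡ u) = 2/3 ⊃ 1 = 1
(((u ⊃ u) ⊃ u) ⊃ ¬v) ≡ (¬v ⊃ (u ≡ u)) = 1 ≡ 1 = 1
v ⊃ v = 1/3 ⊃ 1/3 = 1
v ⊃ v = 1/3 ⊃ 1/3 = 1
(v ⊃ v) ≡ u = 1 ≡ 2/3 = 2/3
(v ⊃ v) ⊃ ((v ⊃ v) ≡ u) = 1 ⊃ 2/3 = 2/3
v ≡ v = 1/3 ≡ 1/3 = 1
(v ≡ v) ≡ v = 1 ≡ 1/3 = 1/3
u ≡ v = 2/3 ≡ 1/3 = 2/3
((v ≡ v) ≡ v) ≡ (u ≡ v) = 1/3 ≡ 2/3 = 2/3
((v ⊃ v) ⊃ ((v ⊃ v) ≡ u)) ≡ (((v ≡ v) ≡ v) ≡ (u ≡ v)) = 2/3 ≡ 2/3 = 1
((((u ⊃ u) ⊃ u) ⊃ ¬v) ≡ (¬v ⊃ (u ≡ u))) ⊃ (((v ⊃ v) ⊃ ((v ⊃ v) ≡ u)) ≡ (((v ≡ v) ≡ v) ≡ (u ≡ v))) = 1 ⊃ 1 = 1
u ⊃ v = 2/3 ⊃ 1/3 = 2/3
(u ⊃ v) ⊃ u = 2/3 ⊃ 2/3 = 1
v ⊃ v = 1/3 ⊃ 1/3 = 1
(v ⊃ v) ≡ u = 1 ≡ 2/3 = 2/3
¬((v ⊃ v) ≡ u) = ¬2/3 = 1/3
((u ⊃ v) ⊃ u) ⊃ ¬((v ⊃ v) ≡ u) = 1 ⊃ 1/3 = 1/3
(((((u ⊃ u) ⊃ u) ⊃ ¬v) ≡ (¬v ⊃ (u ≡ u))) ⊃ (((v ⊃ v) ⊃ ((v ⊃ v) ≡ u)) ≡ (((v ≡ v) ≡ v) ≡ (u ≡ v)))) ≡ (((u ⊃ v) ⊃ u) ⊃ ¬((v ⊃ v) ≡ u)) = 1 ≡ 1/3 = 1/3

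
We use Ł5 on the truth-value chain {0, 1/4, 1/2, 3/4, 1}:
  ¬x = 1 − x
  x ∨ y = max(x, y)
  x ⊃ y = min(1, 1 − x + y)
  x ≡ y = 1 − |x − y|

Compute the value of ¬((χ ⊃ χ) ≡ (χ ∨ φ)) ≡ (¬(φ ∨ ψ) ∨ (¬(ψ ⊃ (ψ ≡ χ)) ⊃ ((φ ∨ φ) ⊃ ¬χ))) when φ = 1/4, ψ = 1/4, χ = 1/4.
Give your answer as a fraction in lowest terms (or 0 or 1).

3/4

χ ⊃ χ = 1/4 ⊃ 1/4 = 1
χ ∨ φ = 1/4 ∨ 1/4 = 1/4
(χ ⊃ χ) ≡ (χ ∨ φ) = 1 ≡ 1/4 = 1/4
¬((χ ⊃ χ) ≡ (χ ∨ φ)) = ¬1/4 = 3/4
φ ∨ ψ = 1/4 ∨ 1/4 = 1/4
¬(φ ∨ ψ) = ¬1/4 = 3/4
ψ ≡ χ = 1/4 ≡ 1/4 = 1
ψ ⊃ (ψ ≡ χ) = 1/4 ⊃ 1 = 1
¬(ψ ⊃ (ψ ≡ χ)) = ¬1 = 0
φ ∨ φ = 1/4 ∨ 1/4 = 1/4
¬χ = ¬1/4 = 3/4
(φ ∨ φ) ⊃ ¬χ = 1/4 ⊃ 3/4 = 1
¬(ψ ⊃ (ψ ≡ χ)) ⊃ ((φ ∨ φ) ⊃ ¬χ) = 0 ⊃ 1 = 1
¬(φ ∨ ψ) ∨ (¬(ψ ⊃ (ψ ≡ χ)) ⊃ ((φ ∨ φ) ⊃ ¬χ)) = 3/4 ∨ 1 = 1
¬((χ ⊃ χ) ≡ (χ ∨ φ)) ≡ (¬(φ ∨ ψ) ∨ (¬(ψ ⊃ (ψ ≡ χ)) ⊃ ((φ ∨ φ) ⊃ ¬χ))) = 3/4 ≡ 1 = 3/4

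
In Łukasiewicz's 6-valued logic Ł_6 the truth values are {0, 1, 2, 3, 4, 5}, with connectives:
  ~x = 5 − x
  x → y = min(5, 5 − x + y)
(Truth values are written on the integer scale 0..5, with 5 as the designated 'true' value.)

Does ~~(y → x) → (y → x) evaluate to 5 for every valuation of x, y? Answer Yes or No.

Yes

At x = 1, y = 1, for instance:
y → x = 1 → 1 = 5
~(y → x) = ~5 = 0
~~(y → x) = ~0 = 5
~~(y → x) → (y → x) = 5 → 5 = 5
and checking the remaining 35 assignments likewise gives ≥ 5 in every case.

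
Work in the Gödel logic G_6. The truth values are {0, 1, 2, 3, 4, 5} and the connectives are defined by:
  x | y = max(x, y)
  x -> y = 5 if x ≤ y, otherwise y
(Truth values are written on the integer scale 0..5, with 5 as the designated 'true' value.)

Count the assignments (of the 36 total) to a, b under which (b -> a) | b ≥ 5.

26

value 5: 26 assignments (counts)
value 4: 4 assignments
value 3: 3 assignments
value 2: 2 assignments
value 1: 1 assignment
So 26 of the 36 assignments meet the threshold.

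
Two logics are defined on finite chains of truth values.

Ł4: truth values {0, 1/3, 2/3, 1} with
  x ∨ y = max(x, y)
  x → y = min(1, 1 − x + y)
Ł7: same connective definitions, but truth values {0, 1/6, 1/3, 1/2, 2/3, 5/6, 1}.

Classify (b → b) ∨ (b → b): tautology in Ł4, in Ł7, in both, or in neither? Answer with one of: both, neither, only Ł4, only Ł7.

both

In Ł4: every assignment gives 1 — tautology.
In Ł7: every assignment gives 1 — tautology.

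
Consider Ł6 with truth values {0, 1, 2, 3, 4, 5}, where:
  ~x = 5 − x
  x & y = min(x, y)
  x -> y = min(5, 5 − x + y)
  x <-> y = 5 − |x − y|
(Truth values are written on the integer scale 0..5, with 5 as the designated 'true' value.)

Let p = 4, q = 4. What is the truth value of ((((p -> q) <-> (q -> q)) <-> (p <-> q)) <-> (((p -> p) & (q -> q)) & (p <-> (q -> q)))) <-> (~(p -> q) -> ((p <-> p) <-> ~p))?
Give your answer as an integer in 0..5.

p -> q = 4 -> 4 = 5
q -> q = 4 -> 4 = 5
(p -> q) <-> (q -> q) = 5 <-> 5 = 5
p <-> q = 4 <-> 4 = 5
((p -> q) <-> (q -> q)) <-> (p <-> q) = 5 <-> 5 = 5
p -> p = 4 -> 4 = 5
q -> q = 4 -> 4 = 5
(p -> p) & (q -> q) = 5 & 5 = 5
q -> q = 4 -> 4 = 5
p <-> (q -> q) = 4 <-> 5 = 4
((p -> p) & (q -> q)) & (p <-> (q -> q)) = 5 & 4 = 4
(((p -> q) <-> (q -> q)) <-> (p <-> q)) <-> (((p -> p) & (q -> q)) & (p <-> (q -> q))) = 5 <-> 4 = 4
p -> q = 4 -> 4 = 5
~(p -> q) = ~5 = 0
p <-> p = 4 <-> 4 = 5
~p = ~4 = 1
(p <-> p) <-> ~p = 5 <-> 1 = 1
~(p -> q) -> ((p <-> p) <-> ~p) = 0 -> 1 = 5
((((p -> q) <-> (q -> q)) <-> (p <-> q)) <-> (((p -> p) & (q -> q)) & (p <-> (q -> q)))) <-> (~(p -> q) -> ((p <-> p) <-> ~p)) = 4 <-> 5 = 4

4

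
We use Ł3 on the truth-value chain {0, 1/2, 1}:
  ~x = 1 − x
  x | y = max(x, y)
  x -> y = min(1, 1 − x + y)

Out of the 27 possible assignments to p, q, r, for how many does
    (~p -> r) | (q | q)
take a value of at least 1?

21

value 1: 21 assignments (counts)
value 1/2: 5 assignments
value 0: 1 assignment
So 21 of the 27 assignments meet the threshold.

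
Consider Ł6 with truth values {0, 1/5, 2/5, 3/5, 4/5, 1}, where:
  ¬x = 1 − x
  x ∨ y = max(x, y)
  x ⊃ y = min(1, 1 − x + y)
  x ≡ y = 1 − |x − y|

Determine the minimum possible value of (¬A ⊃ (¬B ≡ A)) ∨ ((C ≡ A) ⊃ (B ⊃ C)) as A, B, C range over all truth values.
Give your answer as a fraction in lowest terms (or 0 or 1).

3/5

Take A = 0, B = 2/5, C = 0:
¬A = ¬0 = 1
¬B = ¬2/5 = 3/5
¬B ≡ A = 3/5 ≡ 0 = 2/5
¬A ⊃ (¬B ≡ A) = 1 ⊃ 2/5 = 2/5
C ≡ A = 0 ≡ 0 = 1
B ⊃ C = 2/5 ⊃ 0 = 3/5
(C ≡ A) ⊃ (B ⊃ C) = 1 ⊃ 3/5 = 3/5
(¬A ⊃ (¬B ≡ A)) ∨ ((C ≡ A) ⊃ (B ⊃ C)) = 2/5 ∨ 3/5 = 3/5
No assignment yields a value below 3/5, so this is the minimum.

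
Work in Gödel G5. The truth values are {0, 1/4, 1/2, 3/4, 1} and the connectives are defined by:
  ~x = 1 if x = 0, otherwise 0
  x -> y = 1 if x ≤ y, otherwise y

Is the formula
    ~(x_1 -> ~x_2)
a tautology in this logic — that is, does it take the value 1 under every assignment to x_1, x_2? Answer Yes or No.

Counterexample: take x_1 = 0, x_2 = 0.
~x_2 = ~0 = 1
x_1 -> ~x_2 = 0 -> 1 = 1
~(x_1 -> ~x_2) = ~1 = 0
This gives 0 ≠ 1.

No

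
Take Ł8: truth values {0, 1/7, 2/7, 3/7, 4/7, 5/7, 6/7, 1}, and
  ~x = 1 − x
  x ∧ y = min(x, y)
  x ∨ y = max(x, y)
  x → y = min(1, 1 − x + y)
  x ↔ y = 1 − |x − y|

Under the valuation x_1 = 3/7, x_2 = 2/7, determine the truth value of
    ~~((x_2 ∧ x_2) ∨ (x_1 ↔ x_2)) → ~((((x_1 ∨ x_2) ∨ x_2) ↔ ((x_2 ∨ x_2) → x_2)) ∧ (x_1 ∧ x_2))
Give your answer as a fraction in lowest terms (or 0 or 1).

6/7

x_2 ∧ x_2 = 2/7 ∧ 2/7 = 2/7
x_1 ↔ x_2 = 3/7 ↔ 2/7 = 6/7
(x_2 ∧ x_2) ∨ (x_1 ↔ x_2) = 2/7 ∨ 6/7 = 6/7
~((x_2 ∧ x_2) ∨ (x_1 ↔ x_2)) = ~6/7 = 1/7
~~((x_2 ∧ x_2) ∨ (x_1 ↔ x_2)) = ~1/7 = 6/7
x_1 ∨ x_2 = 3/7 ∨ 2/7 = 3/7
(x_1 ∨ x_2) ∨ x_2 = 3/7 ∨ 2/7 = 3/7
x_2 ∨ x_2 = 2/7 ∨ 2/7 = 2/7
(x_2 ∨ x_2) → x_2 = 2/7 → 2/7 = 1
((x_1 ∨ x_2) ∨ x_2) ↔ ((x_2 ∨ x_2) → x_2) = 3/7 ↔ 1 = 3/7
x_1 ∧ x_2 = 3/7 ∧ 2/7 = 2/7
(((x_1 ∨ x_2) ∨ x_2) ↔ ((x_2 ∨ x_2) → x_2)) ∧ (x_1 ∧ x_2) = 3/7 ∧ 2/7 = 2/7
~((((x_1 ∨ x_2) ∨ x_2) ↔ ((x_2 ∨ x_2) → x_2)) ∧ (x_1 ∧ x_2)) = ~2/7 = 5/7
~~((x_2 ∧ x_2) ∨ (x_1 ↔ x_2)) → ~((((x_1 ∨ x_2) ∨ x_2) ↔ ((x_2 ∨ x_2) → x_2)) ∧ (x_1 ∧ x_2)) = 6/7 → 5/7 = 6/7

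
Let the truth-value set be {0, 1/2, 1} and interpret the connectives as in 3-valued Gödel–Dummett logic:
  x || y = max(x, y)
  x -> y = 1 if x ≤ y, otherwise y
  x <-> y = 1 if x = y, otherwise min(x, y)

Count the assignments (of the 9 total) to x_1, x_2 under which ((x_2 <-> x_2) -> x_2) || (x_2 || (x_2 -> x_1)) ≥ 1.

x_1 = 0, x_2 = 0 ↦ 1  ≥
x_1 = 0, x_2 = 1/2 ↦ 1/2  <
x_1 = 0, x_2 = 1 ↦ 1  ≥
x_1 = 1/2, x_2 = 0 ↦ 1  ≥
x_1 = 1/2, x_2 = 1/2 ↦ 1  ≥
x_1 = 1/2, x_2 = 1 ↦ 1  ≥
x_1 = 1, x_2 = 0 ↦ 1  ≥
x_1 = 1, x_2 = 1/2 ↦ 1  ≥
x_1 = 1, x_2 = 1 ↦ 1  ≥
So 8 of the 9 assignments meet the threshold.

8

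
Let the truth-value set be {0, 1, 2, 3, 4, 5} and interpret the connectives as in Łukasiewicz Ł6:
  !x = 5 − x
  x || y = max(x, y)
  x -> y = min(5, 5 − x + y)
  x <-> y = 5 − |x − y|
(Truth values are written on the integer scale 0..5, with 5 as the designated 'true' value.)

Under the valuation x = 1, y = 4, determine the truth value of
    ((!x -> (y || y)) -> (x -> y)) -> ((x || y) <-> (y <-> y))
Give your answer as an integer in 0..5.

4

!x = !1 = 4
y || y = 4 || 4 = 4
!x -> (y || y) = 4 -> 4 = 5
x -> y = 1 -> 4 = 5
(!x -> (y || y)) -> (x -> y) = 5 -> 5 = 5
x || y = 1 || 4 = 4
y <-> y = 4 <-> 4 = 5
(x || y) <-> (y <-> y) = 4 <-> 5 = 4
((!x -> (y || y)) -> (x -> y)) -> ((x || y) <-> (y <-> y)) = 5 -> 4 = 4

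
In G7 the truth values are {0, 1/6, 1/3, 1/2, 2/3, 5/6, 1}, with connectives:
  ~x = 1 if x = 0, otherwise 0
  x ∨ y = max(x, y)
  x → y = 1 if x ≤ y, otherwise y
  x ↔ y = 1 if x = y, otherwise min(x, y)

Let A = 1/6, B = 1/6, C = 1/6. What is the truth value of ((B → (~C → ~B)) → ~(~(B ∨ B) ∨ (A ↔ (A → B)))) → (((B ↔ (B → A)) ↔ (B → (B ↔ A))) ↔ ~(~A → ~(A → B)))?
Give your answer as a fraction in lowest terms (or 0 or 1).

1

~C = ~1/6 = 0
~B = ~1/6 = 0
~C → ~B = 0 → 0 = 1
B → (~C → ~B) = 1/6 → 1 = 1
B ∨ B = 1/6 ∨ 1/6 = 1/6
~(B ∨ B) = ~1/6 = 0
A → B = 1/6 → 1/6 = 1
A ↔ (A → B) = 1/6 ↔ 1 = 1/6
~(B ∨ B) ∨ (A ↔ (A → B)) = 0 ∨ 1/6 = 1/6
~(~(B ∨ B) ∨ (A ↔ (A → B))) = ~1/6 = 0
(B → (~C → ~B)) → ~(~(B ∨ B) ∨ (A ↔ (A → B))) = 1 → 0 = 0
B → A = 1/6 → 1/6 = 1
B ↔ (B → A) = 1/6 ↔ 1 = 1/6
B ↔ A = 1/6 ↔ 1/6 = 1
B → (B ↔ A) = 1/6 → 1 = 1
(B ↔ (B → A)) ↔ (B → (B ↔ A)) = 1/6 ↔ 1 = 1/6
~A = ~1/6 = 0
A → B = 1/6 → 1/6 = 1
~(A → B) = ~1 = 0
~A → ~(A → B) = 0 → 0 = 1
~(~A → ~(A → B)) = ~1 = 0
((B ↔ (B → A)) ↔ (B → (B ↔ A))) ↔ ~(~A → ~(A → B)) = 1/6 ↔ 0 = 0
((B → (~C → ~B)) → ~(~(B ∨ B) ∨ (A ↔ (A → B)))) → (((B ↔ (B → A)) ↔ (B → (B ↔ A))) ↔ ~(~A → ~(A → B))) = 0 → 0 = 1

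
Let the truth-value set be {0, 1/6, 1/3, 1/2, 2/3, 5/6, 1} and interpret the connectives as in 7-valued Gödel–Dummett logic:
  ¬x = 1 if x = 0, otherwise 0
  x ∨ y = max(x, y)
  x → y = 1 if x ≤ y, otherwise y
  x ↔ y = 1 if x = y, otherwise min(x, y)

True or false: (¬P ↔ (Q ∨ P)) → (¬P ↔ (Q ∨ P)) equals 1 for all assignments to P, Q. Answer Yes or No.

At P = 1, Q = 1/2, for instance:
¬P = ¬1 = 0
Q ∨ P = 1/2 ∨ 1 = 1
¬P ↔ (Q ∨ P) = 0 ↔ 1 = 0
(¬P ↔ (Q ∨ P)) → (¬P ↔ (Q ∨ P)) = 0 → 0 = 1
and checking the remaining 48 assignments likewise gives ≥ 1 in every case.

Yes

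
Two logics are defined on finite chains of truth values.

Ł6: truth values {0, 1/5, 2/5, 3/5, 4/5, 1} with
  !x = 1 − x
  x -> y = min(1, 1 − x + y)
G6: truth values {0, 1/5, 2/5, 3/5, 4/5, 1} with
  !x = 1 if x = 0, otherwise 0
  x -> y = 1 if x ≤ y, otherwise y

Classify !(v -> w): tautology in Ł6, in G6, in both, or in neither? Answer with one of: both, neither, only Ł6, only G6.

neither

In Ł6: at v = 0, w = 0 the value is 0 — not a tautology.
In G6: at v = 0, w = 0 the value is 0 — not a tautology.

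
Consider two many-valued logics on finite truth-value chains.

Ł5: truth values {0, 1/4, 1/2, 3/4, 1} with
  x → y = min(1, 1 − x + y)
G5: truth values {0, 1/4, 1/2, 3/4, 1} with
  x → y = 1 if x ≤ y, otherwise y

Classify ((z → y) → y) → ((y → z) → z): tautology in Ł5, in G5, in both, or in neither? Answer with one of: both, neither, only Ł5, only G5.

only Ł5

In Ł5: every assignment gives 1 — tautology.
In G5: at y = 0, z = 1/4 the value is 1/4 — not a tautology.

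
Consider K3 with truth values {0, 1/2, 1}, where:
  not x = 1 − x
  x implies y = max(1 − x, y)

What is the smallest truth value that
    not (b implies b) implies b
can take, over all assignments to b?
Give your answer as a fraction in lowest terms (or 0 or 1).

1/2

Take b = 1/2:
b implies b = 1/2 implies 1/2 = 1/2
not (b implies b) = not 1/2 = 1/2
not (b implies b) implies b = 1/2 implies 1/2 = 1/2
No assignment yields a value below 1/2, so this is the minimum.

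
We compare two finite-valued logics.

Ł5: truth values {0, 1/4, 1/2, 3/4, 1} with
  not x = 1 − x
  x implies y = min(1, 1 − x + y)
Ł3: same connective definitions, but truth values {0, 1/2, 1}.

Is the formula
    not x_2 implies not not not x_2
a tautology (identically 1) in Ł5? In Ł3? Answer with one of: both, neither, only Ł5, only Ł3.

both

In Ł5: every assignment gives 1 — tautology.
In Ł3: every assignment gives 1 — tautology.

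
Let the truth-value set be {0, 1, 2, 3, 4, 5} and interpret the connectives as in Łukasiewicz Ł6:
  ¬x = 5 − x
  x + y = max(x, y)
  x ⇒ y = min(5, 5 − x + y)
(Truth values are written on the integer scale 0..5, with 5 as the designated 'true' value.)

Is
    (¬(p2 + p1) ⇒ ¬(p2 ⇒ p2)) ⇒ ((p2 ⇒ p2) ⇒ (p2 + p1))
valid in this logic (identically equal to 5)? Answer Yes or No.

Yes

At p1 = 4, p2 = 3, for instance:
p2 + p1 = 3 + 4 = 4
¬(p2 + p1) = ¬4 = 1
p2 ⇒ p2 = 3 ⇒ 3 = 5
¬(p2 ⇒ p2) = ¬5 = 0
¬(p2 + p1) ⇒ ¬(p2 ⇒ p2) = 1 ⇒ 0 = 4
(p2 ⇒ p2) ⇒ (p2 + p1) = 5 ⇒ 4 = 4
(¬(p2 + p1) ⇒ ¬(p2 ⇒ p2)) ⇒ ((p2 ⇒ p2) ⇒ (p2 + p1)) = 4 ⇒ 4 = 5
and checking the remaining 35 assignments likewise gives ≥ 5 in every case.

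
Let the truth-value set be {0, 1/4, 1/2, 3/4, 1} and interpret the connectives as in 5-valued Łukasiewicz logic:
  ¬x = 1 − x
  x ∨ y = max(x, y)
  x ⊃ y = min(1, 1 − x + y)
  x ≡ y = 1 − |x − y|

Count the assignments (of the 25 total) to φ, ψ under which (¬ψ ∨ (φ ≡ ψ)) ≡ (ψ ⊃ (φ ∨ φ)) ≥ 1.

19

value 1: 19 assignments (counts)
value 3/4: 5 assignments
value 1/2: 1 assignment
So 19 of the 25 assignments meet the threshold.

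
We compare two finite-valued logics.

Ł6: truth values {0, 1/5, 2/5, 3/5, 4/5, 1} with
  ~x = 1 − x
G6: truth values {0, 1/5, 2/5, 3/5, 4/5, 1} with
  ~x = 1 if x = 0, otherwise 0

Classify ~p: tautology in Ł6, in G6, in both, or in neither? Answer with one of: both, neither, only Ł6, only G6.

neither

In Ł6: at p = 1/5 the value is 4/5 — not a tautology.
In G6: at p = 1/5 the value is 0 — not a tautology.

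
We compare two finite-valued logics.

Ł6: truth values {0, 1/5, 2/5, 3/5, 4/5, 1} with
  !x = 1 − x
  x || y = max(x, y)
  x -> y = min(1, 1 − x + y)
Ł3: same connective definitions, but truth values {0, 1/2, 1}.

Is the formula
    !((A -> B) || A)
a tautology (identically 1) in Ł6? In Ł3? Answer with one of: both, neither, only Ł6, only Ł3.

neither

In Ł6: at A = 0, B = 0 the value is 0 — not a tautology.
In Ł3: at A = 0, B = 0 the value is 0 — not a tautology.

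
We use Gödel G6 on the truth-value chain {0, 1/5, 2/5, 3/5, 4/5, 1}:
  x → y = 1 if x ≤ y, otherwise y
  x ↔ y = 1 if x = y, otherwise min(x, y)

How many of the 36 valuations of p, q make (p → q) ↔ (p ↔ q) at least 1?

21

value 1: 21 assignments (counts)
value 4/5: 1 assignment
value 3/5: 2 assignments
value 2/5: 3 assignments
value 1/5: 4 assignments
value 0: 5 assignments
So 21 of the 36 assignments meet the threshold.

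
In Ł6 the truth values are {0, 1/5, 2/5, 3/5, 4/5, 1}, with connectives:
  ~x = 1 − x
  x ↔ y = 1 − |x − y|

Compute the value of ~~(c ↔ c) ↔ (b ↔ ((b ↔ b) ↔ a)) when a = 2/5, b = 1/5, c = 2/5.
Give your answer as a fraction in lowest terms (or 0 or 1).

c ↔ c = 2/5 ↔ 2/5 = 1
~(c ↔ c) = ~1 = 0
~~(c ↔ c) = ~0 = 1
b ↔ b = 1/5 ↔ 1/5 = 1
(b ↔ b) ↔ a = 1 ↔ 2/5 = 2/5
b ↔ ((b ↔ b) ↔ a) = 1/5 ↔ 2/5 = 4/5
~~(c ↔ c) ↔ (b ↔ ((b ↔ b) ↔ a)) = 1 ↔ 4/5 = 4/5

4/5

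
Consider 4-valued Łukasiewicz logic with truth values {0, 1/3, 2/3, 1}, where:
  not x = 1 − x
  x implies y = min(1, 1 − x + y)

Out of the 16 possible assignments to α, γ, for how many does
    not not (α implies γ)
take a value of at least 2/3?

α = 0, γ = 0 ↦ 1  ≥
α = 0, γ = 1/3 ↦ 1  ≥
α = 0, γ = 2/3 ↦ 1  ≥
α = 0, γ = 1 ↦ 1  ≥
α = 1/3, γ = 0 ↦ 2/3  ≥
α = 1/3, γ = 1/3 ↦ 1  ≥
α = 1/3, γ = 2/3 ↦ 1  ≥
α = 1/3, γ = 1 ↦ 1  ≥
α = 2/3, γ = 0 ↦ 1/3  <
α = 2/3, γ = 1/3 ↦ 2/3  ≥
α = 2/3, γ = 2/3 ↦ 1  ≥
α = 2/3, γ = 1 ↦ 1  ≥
α = 1, γ = 0 ↦ 0  <
α = 1, γ = 1/3 ↦ 1/3  <
α = 1, γ = 2/3 ↦ 2/3  ≥
α = 1, γ = 1 ↦ 1  ≥
So 13 of the 16 assignments meet the threshold.

13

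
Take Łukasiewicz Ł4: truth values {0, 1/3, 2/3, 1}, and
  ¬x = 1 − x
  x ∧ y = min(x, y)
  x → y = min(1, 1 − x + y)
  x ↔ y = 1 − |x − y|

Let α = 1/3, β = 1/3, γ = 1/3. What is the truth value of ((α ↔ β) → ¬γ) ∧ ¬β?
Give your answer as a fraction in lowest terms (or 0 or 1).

α ↔ β = 1/3 ↔ 1/3 = 1
¬γ = ¬1/3 = 2/3
(α ↔ β) → ¬γ = 1 → 2/3 = 2/3
¬β = ¬1/3 = 2/3
((α ↔ β) → ¬γ) ∧ ¬β = 2/3 ∧ 2/3 = 2/3

2/3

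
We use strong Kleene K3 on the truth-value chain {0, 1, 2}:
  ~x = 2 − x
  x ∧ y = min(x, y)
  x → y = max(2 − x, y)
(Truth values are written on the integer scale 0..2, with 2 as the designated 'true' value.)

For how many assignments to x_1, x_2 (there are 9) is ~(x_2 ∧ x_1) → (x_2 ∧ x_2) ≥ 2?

3

x_1 = 0, x_2 = 0 ↦ 0  <
x_1 = 0, x_2 = 1 ↦ 1  <
x_1 = 0, x_2 = 2 ↦ 2  ≥
x_1 = 1, x_2 = 0 ↦ 0  <
x_1 = 1, x_2 = 1 ↦ 1  <
x_1 = 1, x_2 = 2 ↦ 2  ≥
x_1 = 2, x_2 = 0 ↦ 0  <
x_1 = 2, x_2 = 1 ↦ 1  <
x_1 = 2, x_2 = 2 ↦ 2  ≥
So 3 of the 9 assignments meet the threshold.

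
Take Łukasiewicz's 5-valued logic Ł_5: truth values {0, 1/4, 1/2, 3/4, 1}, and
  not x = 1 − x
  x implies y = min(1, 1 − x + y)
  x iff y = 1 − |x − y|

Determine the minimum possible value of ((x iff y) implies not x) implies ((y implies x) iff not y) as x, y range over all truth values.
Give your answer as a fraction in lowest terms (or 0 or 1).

Take x = 1/2, y = 1:
x iff y = 1/2 iff 1 = 1/2
not x = not 1/2 = 1/2
(x iff y) implies not x = 1/2 implies 1/2 = 1
y implies x = 1 implies 1/2 = 1/2
not y = not 1 = 0
(y implies x) iff not y = 1/2 iff 0 = 1/2
((x iff y) implies not x) implies ((y implies x) iff not y) = 1 implies 1/2 = 1/2
No assignment yields a value below 1/2, so this is the minimum.

1/2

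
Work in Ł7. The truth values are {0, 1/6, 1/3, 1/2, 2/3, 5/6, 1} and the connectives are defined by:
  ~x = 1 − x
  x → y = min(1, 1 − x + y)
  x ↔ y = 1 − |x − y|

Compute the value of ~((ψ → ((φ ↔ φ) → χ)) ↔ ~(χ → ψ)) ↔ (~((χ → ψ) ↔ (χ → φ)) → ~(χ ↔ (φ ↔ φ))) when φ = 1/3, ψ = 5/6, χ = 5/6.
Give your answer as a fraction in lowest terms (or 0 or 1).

2/3

φ ↔ φ = 1/3 ↔ 1/3 = 1
(φ ↔ φ) → χ = 1 → 5/6 = 5/6
ψ → ((φ ↔ φ) → χ) = 5/6 → 5/6 = 1
χ → ψ = 5/6 → 5/6 = 1
~(χ → ψ) = ~1 = 0
(ψ → ((φ ↔ φ) → χ)) ↔ ~(χ → ψ) = 1 ↔ 0 = 0
~((ψ → ((φ ↔ φ) → χ)) ↔ ~(χ → ψ)) = ~0 = 1
χ → ψ = 5/6 → 5/6 = 1
χ → φ = 5/6 → 1/3 = 1/2
(χ → ψ) ↔ (χ → φ) = 1 ↔ 1/2 = 1/2
~((χ → ψ) ↔ (χ → φ)) = ~1/2 = 1/2
φ ↔ φ = 1/3 ↔ 1/3 = 1
χ ↔ (φ ↔ φ) = 5/6 ↔ 1 = 5/6
~(χ ↔ (φ ↔ φ)) = ~5/6 = 1/6
~((χ → ψ) ↔ (χ → φ)) → ~(χ ↔ (φ ↔ φ)) = 1/2 → 1/6 = 2/3
~((ψ → ((φ ↔ φ) → χ)) ↔ ~(χ → ψ)) ↔ (~((χ → ψ) ↔ (χ → φ)) → ~(χ ↔ (φ ↔ φ))) = 1 ↔ 2/3 = 2/3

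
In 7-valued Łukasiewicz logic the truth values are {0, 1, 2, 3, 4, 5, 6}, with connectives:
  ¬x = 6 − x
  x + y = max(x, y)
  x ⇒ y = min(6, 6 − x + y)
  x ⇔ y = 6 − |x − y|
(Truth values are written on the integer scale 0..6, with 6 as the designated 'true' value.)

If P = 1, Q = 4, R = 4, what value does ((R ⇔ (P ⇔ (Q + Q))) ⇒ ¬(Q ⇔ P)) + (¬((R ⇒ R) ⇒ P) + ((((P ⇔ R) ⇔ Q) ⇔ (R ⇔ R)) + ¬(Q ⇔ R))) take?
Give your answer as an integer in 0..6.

5

Q + Q = 4 + 4 = 4
P ⇔ (Q + Q) = 1 ⇔ 4 = 3
R ⇔ (P ⇔ (Q + Q)) = 4 ⇔ 3 = 5
Q ⇔ P = 4 ⇔ 1 = 3
¬(Q ⇔ P) = ¬3 = 3
(R ⇔ (P ⇔ (Q + Q))) ⇒ ¬(Q ⇔ P) = 5 ⇒ 3 = 4
R ⇒ R = 4 ⇒ 4 = 6
(R ⇒ R) ⇒ P = 6 ⇒ 1 = 1
¬((R ⇒ R) ⇒ P) = ¬1 = 5
P ⇔ R = 1 ⇔ 4 = 3
(P ⇔ R) ⇔ Q = 3 ⇔ 4 = 5
R ⇔ R = 4 ⇔ 4 = 6
((P ⇔ R) ⇔ Q) ⇔ (R ⇔ R) = 5 ⇔ 6 = 5
Q ⇔ R = 4 ⇔ 4 = 6
¬(Q ⇔ R) = ¬6 = 0
(((P ⇔ R) ⇔ Q) ⇔ (R ⇔ R)) + ¬(Q ⇔ R) = 5 + 0 = 5
¬((R ⇒ R) ⇒ P) + ((((P ⇔ R) ⇔ Q) ⇔ (R ⇔ R)) + ¬(Q ⇔ R)) = 5 + 5 = 5
((R ⇔ (P ⇔ (Q + Q))) ⇒ ¬(Q ⇔ P)) + (¬((R ⇒ R) ⇒ P) + ((((P ⇔ R) ⇔ Q) ⇔ (R ⇔ R)) + ¬(Q ⇔ R))) = 4 + 5 = 5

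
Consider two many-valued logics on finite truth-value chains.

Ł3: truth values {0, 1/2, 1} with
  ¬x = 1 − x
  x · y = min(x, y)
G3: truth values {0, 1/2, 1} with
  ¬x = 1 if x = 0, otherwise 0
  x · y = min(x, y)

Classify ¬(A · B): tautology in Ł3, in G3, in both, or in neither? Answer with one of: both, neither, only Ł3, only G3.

neither

In Ł3: at A = 1/2, B = 1/2 the value is 1/2 — not a tautology.
In G3: at A = 1/2, B = 1/2 the value is 0 — not a tautology.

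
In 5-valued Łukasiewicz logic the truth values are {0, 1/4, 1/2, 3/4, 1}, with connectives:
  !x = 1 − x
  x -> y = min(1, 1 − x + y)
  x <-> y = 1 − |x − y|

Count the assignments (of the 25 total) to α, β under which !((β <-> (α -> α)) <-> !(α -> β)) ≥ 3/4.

value 1: 6 assignments (counts)
value 3/4: 5 assignments (counts)
value 1/2: 6 assignments
value 1/4: 5 assignments
value 0: 3 assignments
So 11 of the 25 assignments meet the threshold.

11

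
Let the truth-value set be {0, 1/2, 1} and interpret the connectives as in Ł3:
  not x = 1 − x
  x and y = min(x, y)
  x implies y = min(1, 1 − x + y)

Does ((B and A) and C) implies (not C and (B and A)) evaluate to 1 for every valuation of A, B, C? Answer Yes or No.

Counterexample: take A = 1/2, B = 1/2, C = 1.
B and A = 1/2 and 1/2 = 1/2
(B and A) and C = 1/2 and 1 = 1/2
not C = not 1 = 0
B and A = 1/2 and 1/2 = 1/2
not C and (B and A) = 0 and 1/2 = 0
((B and A) and C) implies (not C and (B and A)) = 1/2 implies 0 = 1/2
This gives 1/2 ≠ 1.

No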